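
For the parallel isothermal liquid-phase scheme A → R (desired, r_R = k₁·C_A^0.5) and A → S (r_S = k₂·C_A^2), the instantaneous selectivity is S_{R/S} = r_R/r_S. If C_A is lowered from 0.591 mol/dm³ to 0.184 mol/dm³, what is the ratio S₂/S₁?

5.76

S_{R/S} = (k₁/k₂)·C_A^-1.5, so S₂/S₁ = (C_{A,2}/C_{A,1})^-1.5.
= (0.184/0.591)^(-1.5) = (0.3113)^(-1.5) = 5.76.
Selectivity toward R rises as C_A falls — low-concentration operation is favoured.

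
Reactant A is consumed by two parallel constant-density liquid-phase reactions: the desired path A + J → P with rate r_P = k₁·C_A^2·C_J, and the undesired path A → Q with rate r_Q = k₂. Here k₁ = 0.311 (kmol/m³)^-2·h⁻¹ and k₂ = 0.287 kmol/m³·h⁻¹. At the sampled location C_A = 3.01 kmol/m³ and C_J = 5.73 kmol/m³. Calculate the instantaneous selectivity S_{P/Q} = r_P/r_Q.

S_{P/Q} = r_P/r_Q = (k₁·C_A^2·C_J)/(k₂) = (k₁/k₂)·C_A^2·C_J.
= (0.311×3.010^2×5.730) / (0.287) = 16.15/0.2870 = 56.3.

56.3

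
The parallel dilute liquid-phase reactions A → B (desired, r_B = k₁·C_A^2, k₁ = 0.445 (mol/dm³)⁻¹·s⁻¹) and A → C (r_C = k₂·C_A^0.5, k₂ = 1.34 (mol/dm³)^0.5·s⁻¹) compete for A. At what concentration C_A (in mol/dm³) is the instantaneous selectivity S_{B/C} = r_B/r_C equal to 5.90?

6.81 mol/dm³

S_{B/C} = (k₁/k₂)·C_A^1.5 ⇒ C_A = (S·k₂/k₁)^(1/1.5).
= (5.90×1.34/0.445)^(0.6667) = (17.77)^(0.6667) = 6.81 mol/dm³.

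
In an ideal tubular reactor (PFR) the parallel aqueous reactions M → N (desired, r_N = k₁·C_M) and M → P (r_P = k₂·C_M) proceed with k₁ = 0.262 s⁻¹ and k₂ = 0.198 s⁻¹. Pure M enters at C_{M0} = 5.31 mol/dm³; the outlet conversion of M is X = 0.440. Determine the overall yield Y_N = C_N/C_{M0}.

C_M = C_{M0}(1−X) = 2.974 mol/dm³.
Both paths are first order in M, so the instantaneous fraction to N is constant: dC_N/d(−C_M) = k₁/(k₁+k₂) = 0.5696.
C_N = 0.5696·(C_{M0}−C_M) = 0.5696×2.336 = 1.33 mol/dm³.
Y_N = C_N/C_{M0} = 1.331/5.31 = 0.251.

0.251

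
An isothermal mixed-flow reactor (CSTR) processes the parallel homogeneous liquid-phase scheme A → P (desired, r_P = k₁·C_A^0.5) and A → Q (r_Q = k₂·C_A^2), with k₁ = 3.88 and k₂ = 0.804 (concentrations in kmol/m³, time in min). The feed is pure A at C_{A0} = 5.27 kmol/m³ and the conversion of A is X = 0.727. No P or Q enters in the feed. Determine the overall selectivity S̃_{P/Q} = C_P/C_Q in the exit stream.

Exit C_A = C_{A0}(1−X) = 5.27×0.273 = 1.439 kmol/m³.
Rates in a CSTR are evaluated at the outlet concentration: r_P = 3.88×1.439^0.5 = 4.654, r_Q = 0.804×1.439^2 = 1.664.
Overall selectivity = C_P/C_Q = r_Pτ/(r_Qτ) = r_P/r_Q = 2.80.

2.80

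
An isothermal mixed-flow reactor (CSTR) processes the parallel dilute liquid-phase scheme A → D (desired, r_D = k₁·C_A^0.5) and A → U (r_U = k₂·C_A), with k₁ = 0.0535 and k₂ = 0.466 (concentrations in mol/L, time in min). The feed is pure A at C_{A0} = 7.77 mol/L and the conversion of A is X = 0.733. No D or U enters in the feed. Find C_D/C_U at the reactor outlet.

0.0797

Exit C_A = C_{A0}(1−X) = 7.77×0.267 = 2.075 mol/L.
In a CSTR the entire volume is at exit conditions, so r_D = 0.0535×2.075^0.5 = 0.07706 and r_U = 0.466×2.075 = 0.9668.
Overall selectivity = C_D/C_U = r_Dτ/(r_Uτ) = r_D/r_U = 0.0797.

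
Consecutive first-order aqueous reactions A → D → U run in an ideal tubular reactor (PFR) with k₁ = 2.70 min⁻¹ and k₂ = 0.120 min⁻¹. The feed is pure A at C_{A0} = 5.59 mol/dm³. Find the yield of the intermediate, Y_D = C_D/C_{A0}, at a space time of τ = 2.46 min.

Solving the coupled first-order balances gives C_D(τ) = [k₁/(k₂−k₁)]·C_{A0}·(e^(−k₁τ) − e^(−k₂τ)).
e^(−k₁τ) = e^(−2.70×2.46) = e^(−6.642) = 0.001304; e^(−k₂τ) = e^(−0.2952) = 0.7444.
C_D = 2.70×5.59/(0.120−2.70) × (0.001304−0.7444) = (-5.850)×(-0.7431) = 4.347 mol/dm³.
Y_D = C_D/C_{A0} = 4.347/5.59 = 0.778.

0.778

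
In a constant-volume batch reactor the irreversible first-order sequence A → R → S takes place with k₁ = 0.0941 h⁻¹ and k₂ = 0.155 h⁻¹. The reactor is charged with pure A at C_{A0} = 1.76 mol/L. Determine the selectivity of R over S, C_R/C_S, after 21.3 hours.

0.212

The intermediate concentration in a first-order A→B→C sequence is C_R = k₁C_{A0}(e^(−k₁t) − e^(−k₂t))/(k₂−k₁).
e^(−k₁t) = e^(−0.0941×21.3) = e^(−2.004) = 0.1348; e^(−k₂t) = e^(−3.301) = 0.03683.
C_R = 0.0941×1.76/(0.155−0.0941) × (0.1348−0.03683) = 2.719×0.09792 = 0.2663 mol/L.
C_A = C_{A0}e^(−k₁t) = 0.2372 mol/L, so C_S = C_{A0}−C_A−C_R = 1.257 mol/L; C_R/C_S = 0.212.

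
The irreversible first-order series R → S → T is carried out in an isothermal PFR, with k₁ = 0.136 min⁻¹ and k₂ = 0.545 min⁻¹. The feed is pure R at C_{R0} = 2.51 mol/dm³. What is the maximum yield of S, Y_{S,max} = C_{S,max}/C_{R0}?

Evaluating C_S at τ_opt = ln(k₂/k₁)/(k₂−k₁) gives C_{S,max}/C_{R0} = (k₁/k₂)^[k₂/(k₂−k₁)].
= (0.136/0.545)^(0.545/(0.545−0.136)) = (0.2495)^(1.333) = 0.1573.

0.157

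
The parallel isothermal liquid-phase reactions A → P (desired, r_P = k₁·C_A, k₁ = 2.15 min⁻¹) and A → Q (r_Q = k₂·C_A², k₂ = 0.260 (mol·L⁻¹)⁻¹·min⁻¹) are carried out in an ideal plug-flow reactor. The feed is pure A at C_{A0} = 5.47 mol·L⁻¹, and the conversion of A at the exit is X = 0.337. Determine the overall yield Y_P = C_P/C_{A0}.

C_A = C_{A0}(1−X) = 3.627 mol·L⁻¹.
Along a PFR/batch, dC_P/dC_A = −r_P/(r_P+r_Q) = −k₁/(k₁+k₂·C_A).
Integrating from C_{A0} to C_A: C_P = (2.15/0.260)·ln[(2.15+0.260·5.47)/(2.15+0.260·3.63)] = 8.269·ln(3.572/3.093) = 1.191 mol·L⁻¹.
Y_P = C_P/C_{A0} = 1.191/5.47 = 0.218.

0.218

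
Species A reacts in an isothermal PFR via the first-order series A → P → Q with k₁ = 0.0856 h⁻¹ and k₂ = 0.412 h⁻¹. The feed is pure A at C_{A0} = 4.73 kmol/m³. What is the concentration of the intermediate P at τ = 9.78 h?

Solving the coupled first-order balances gives C_P(τ) = [k₁/(k₂−k₁)]·C_{A0}·(e^(−k₁τ) − e^(−k₂τ)).
e^(−k₁τ) = e^(−0.0856×9.78) = e^(−0.8372) = 0.4329; e^(−k₂τ) = e^(−4.029) = 0.01779.
C_P = 0.0856×4.73/(0.412−0.0856) × (0.4329−0.01779) = 1.240×0.4151 = 0.5150 kmol/m³.

0.515 kmol/m³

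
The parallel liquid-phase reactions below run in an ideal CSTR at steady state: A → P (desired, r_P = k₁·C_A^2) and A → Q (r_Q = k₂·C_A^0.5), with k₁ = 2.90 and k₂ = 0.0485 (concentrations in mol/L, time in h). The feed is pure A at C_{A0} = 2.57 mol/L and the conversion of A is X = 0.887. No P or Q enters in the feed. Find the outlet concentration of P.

2.06 mol/L

Exit C_A = C_{A0}(1−X) = 2.57×0.113 = 0.2904 mol/L.
Rates in a CSTR are evaluated at the outlet concentration: r_P = 2.90×0.2904^2 = 0.2446, r_Q = 0.0485×0.2904^0.5 = 0.02614.
Fraction of consumed A going to P: r_P/(r_P+r_Q) = 0.9035.
C_P = 0.9035·C_{A0}·X = 0.9035×2.57×0.887 = 2.06 mol/L.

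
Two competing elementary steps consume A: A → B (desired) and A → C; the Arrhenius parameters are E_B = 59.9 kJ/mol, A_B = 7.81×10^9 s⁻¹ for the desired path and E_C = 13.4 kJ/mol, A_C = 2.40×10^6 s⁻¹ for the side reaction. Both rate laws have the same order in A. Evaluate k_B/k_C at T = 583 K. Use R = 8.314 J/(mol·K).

Since both paths have the same order in A, the concentration cancels and S_{B/C} = k_B/k_C = (A_B/A_C)·exp[(E_C−E_B)/(RT)].
(E_C−E_B)/(RT) = (13.4−59.9)×10³/(8.314×583) = -46500/4847 = -9.593.
k_B/k_C = (7.81×10^9/2.40×10^6)·exp(-9.593) = 3254 × 6.817×10^-5 = 0.222.

0.222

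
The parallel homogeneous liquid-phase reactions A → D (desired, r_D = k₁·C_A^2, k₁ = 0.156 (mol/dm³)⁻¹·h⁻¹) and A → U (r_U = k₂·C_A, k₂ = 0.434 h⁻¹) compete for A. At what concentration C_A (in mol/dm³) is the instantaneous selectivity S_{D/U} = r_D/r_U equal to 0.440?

S_{D/U} = (k₁/k₂)·C_A ⇒ C_A = S·k₂/k₁.
= 0.440×0.434/0.156 = 1.22 mol/dm³.

1.22 mol/dm³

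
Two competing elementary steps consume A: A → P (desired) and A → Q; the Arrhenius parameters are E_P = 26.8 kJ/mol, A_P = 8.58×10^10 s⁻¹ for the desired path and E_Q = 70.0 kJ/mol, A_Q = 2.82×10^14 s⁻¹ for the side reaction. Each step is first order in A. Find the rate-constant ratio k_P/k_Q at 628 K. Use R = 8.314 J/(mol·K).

1.19

k_P/k_Q = (A_P/A_Q)·exp[−(E_P−E_Q)/(RT)] = (A_P/A_Q)·exp[(E_Q−E_P)/(RT)].
(E_Q−E_P)/(RT) = (70.0−26.8)×10³/(8.314×628) = 43200/5221 = 8.274.
k_P/k_Q = (8.58×10^10/2.82×10^14)·exp(8.274) = 3.043×10^-4 × 3920 = 1.19.
Since E_P < E_Q, lowering the temperature improves selectivity toward P.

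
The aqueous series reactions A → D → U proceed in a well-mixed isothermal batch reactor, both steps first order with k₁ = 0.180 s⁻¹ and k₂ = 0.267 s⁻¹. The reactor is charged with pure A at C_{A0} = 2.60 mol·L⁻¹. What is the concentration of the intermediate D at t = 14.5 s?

0.284 mol·L⁻¹

Solving the coupled first-order balances gives C_D(t) = [k₁/(k₂−k₁)]·C_{A0}·(e^(−k₁t) − e^(−k₂t)).
e^(−k₁t) = e^(−0.180×14.5) = e^(−2.610) = 0.07353; e^(−k₂t) = e^(−3.872) = 0.02083.
C_D = 0.180×2.60/(0.267−0.180) × (0.07353−0.02083) = 5.379×0.05271 = 0.2835 mol·L⁻¹.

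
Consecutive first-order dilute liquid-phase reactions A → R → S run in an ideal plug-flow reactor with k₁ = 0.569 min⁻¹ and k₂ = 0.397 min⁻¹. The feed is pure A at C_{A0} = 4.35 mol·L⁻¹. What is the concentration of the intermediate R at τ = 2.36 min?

1.88 mol·L⁻¹

For first-order series with pure A initially, C_R(τ) = k₁C_{A0}/(k₂−k₁)·(e^(−k₁τ) − e^(−k₂τ)).
e^(−k₁τ) = e^(−0.569×2.36) = e^(−1.343) = 0.2611; e^(−k₂τ) = e^(−0.9369) = 0.3918.
C_R = 0.569×4.35/(0.397−0.569) × (0.2611−0.3918) = (-14.39)×(-0.1307) = 1.881 mol·L⁻¹.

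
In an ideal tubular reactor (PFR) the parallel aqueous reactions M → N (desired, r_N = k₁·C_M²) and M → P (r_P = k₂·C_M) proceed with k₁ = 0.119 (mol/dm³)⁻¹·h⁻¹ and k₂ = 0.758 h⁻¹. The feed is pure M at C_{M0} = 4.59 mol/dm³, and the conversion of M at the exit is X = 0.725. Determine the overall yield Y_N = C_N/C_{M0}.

C_M = C_{M0}(1−X) = 1.262 mol/dm³.
Along a PFR/batch, dC_P/dC_M = −r_P/(r_N+r_P) = −k₂/(k₂+k₁·C_M).
Integrating from C_{M0} to C_M: C_P = (0.758/0.119)·ln[(0.758+0.119·4.59)/(0.758+0.119·1.26)] = 6.370·ln(1.304/0.9082) = 2.305 mol/dm³.
Then C_N = (C_{M0}−C_M) − C_P = 3.328 − 2.305 = 1.023 mol/dm³.
Y_N = C_N/C_{M0} = 1.023/4.59 = 0.223.

0.223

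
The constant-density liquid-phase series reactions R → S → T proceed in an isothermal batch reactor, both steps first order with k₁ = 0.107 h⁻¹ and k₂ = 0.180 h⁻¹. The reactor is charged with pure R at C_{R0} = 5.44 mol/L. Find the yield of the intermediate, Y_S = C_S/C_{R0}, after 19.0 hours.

0.144

The intermediate concentration in a first-order A→B→C sequence is C_S = k₁C_{R0}(e^(−k₁t) − e^(−k₂t))/(k₂−k₁).
e^(−k₁t) = e^(−0.107×19.0) = e^(−2.033) = 0.1309; e^(−k₂t) = e^(−3.420) = 0.03271.
C_S = 0.107×5.44/(0.180−0.107) × (0.1309−0.03271) = 7.974×0.09823 = 0.7833 mol/L.
Y_S = C_S/C_{R0} = 0.7833/5.44 = 0.144.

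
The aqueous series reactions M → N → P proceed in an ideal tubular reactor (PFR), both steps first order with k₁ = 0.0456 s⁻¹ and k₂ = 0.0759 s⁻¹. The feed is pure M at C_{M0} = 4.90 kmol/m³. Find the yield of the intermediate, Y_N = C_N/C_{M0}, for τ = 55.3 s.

Solving the coupled first-order balances gives C_N(τ) = [k₁/(k₂−k₁)]·C_{M0}·(e^(−k₁τ) − e^(−k₂τ)).
e^(−k₁τ) = e^(−0.0456×55.3) = e^(−2.522) = 0.08032; e^(−k₂τ) = e^(−4.197) = 0.01504.
C_N = 0.0456×4.90/(0.0759−0.0456) × (0.08032−0.01504) = 7.374×0.06529 = 0.4815 kmol/m³.
Y_N = C_N/C_{M0} = 0.4815/4.90 = 0.0983.

0.0983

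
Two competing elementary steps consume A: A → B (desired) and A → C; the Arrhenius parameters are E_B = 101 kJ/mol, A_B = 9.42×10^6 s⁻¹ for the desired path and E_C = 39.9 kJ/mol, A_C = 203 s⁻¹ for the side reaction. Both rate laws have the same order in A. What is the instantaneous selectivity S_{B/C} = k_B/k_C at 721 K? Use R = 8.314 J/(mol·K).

1.74

With equal orders, S_{B/C} = k_B/k_C = (A_B/A_C)·exp[(E_C−E_B)/(RT)].
(E_C−E_B)/(RT) = (39.9−101)×10³/(8.314×721) = -61100/5994 = -10.19.
k_B/k_C = (9.42×10^6/203)·exp(-10.19) = 46404 × 3.744×10^-5 = 1.74.
Since E_B > E_C, raising the temperature improves selectivity toward B.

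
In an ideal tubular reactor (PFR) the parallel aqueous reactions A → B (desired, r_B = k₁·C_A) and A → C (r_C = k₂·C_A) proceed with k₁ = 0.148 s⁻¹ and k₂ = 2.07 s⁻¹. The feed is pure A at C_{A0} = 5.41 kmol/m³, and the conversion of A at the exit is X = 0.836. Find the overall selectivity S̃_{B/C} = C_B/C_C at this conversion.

C_A = C_{A0}(1−X) = 0.8872 kmol/m³.
Both paths are first order in A, so the instantaneous fraction to B is constant: dC_B/d(−C_A) = k₁/(k₁+k₂) = 0.06673.
C_B = 0.06673·(C_{A0}−C_A) = 0.06673×4.523 = 0.302 kmol/m³.
C_C = (C_{A0}−C_A)−C_B = 4.221 kmol/m³; S̃_{B/C} = 0.3018/4.221 = 0.0715.

0.0715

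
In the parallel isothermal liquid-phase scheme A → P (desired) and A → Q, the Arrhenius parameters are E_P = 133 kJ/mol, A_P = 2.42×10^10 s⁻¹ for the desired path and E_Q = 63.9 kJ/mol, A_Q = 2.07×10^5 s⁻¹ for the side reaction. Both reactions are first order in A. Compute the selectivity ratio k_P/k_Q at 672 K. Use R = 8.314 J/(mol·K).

Since both paths have the same order in A, the concentration cancels and S_{P/Q} = k_P/k_Q = (A_P/A_Q)·exp[(E_Q−E_P)/(RT)].
(E_Q−E_P)/(RT) = (63.9−133)×10³/(8.314×672) = -69100/5587 = -12.37.
k_P/k_Q = (2.42×10^10/2.07×10^5)·exp(-12.37) = 1.169×10^5 × 4.253×10^-6 = 0.497.

0.497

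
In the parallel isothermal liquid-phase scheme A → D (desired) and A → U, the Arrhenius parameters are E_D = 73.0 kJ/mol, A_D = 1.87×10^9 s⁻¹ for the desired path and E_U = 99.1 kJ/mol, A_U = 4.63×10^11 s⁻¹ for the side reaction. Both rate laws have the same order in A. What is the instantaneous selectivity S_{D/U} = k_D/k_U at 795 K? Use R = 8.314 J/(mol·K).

k_D/k_U = (A_D/A_U)·exp[−(E_D−E_U)/(RT)] = (A_D/A_U)·exp[(E_U−E_D)/(RT)].
(E_U−E_D)/(RT) = (99.1−73.0)×10³/(8.314×795) = 26100/6610 = 3.949.
k_D/k_U = (1.87×10^9/4.63×10^11)·exp(3.949) = 0.004039 × 51.87 = 0.210.
Since E_D < E_U, lowering the temperature improves selectivity toward D.

0.210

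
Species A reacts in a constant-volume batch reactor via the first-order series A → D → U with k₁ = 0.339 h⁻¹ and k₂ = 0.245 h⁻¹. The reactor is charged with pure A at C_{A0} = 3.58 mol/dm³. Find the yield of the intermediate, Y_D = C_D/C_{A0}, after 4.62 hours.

Solving the coupled first-order balances gives C_D(t) = [k₁/(k₂−k₁)]·C_{A0}·(e^(−k₁t) − e^(−k₂t)).
e^(−k₁t) = e^(−0.339×4.62) = e^(−1.566) = 0.2088; e^(−k₂t) = e^(−1.132) = 0.3224.
C_D = 0.339×3.58/(0.245−0.339) × (0.2088−0.3224) = (-12.91)×(-0.1136) = 1.466 mol/dm³.
Y_D = C_D/C_{A0} = 1.466/3.58 = 0.410.

0.410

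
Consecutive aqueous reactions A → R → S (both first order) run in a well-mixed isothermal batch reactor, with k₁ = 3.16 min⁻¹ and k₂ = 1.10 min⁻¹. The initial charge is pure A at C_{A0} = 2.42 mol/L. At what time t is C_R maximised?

0.512 min

The intermediate peaks when r₁ = r₂, i.e. k₁e^(−k₁t) = k₂e^(−k₂t), giving t_opt = ln(k₂/k₁)/(k₂−k₁).
= ln(1.10/3.16)/(1.10−3.16) = ln(0.3481)/-2.060 = -1.055/-2.060 = 0.512 min.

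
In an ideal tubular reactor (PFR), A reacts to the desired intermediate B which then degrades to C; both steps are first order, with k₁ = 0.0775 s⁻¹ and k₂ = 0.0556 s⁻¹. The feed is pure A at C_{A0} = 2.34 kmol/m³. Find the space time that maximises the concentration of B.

Setting dC_B/dτ = 0 gives τ_opt = ln(k₂/k₁)/(k₂−k₁).
= ln(0.0556/0.0775)/(0.0556−0.0775) = ln(0.7174)/-0.02190 = -0.3321/-0.02190 = 15.2 s.

15.2 s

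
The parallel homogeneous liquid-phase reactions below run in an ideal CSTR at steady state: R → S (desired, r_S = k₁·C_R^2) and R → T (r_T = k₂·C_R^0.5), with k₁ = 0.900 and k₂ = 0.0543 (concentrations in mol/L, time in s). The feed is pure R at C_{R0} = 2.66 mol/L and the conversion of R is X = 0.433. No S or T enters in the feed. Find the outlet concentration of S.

Exit C_R = C_{R0}(1−X) = 2.66×0.567 = 1.508 mol/L.
Rates in a CSTR are evaluated at the outlet concentration: r_S = 0.900×1.508^2 = 2.047, r_T = 0.0543×1.508^0.5 = 0.06669.
Fraction of consumed R going to S: r_S/(r_S+r_T) = 0.9685.
C_S = 0.9685·C_{R0}·X = 0.9685×2.66×0.433 = 1.12 mol/L.

1.12 mol/L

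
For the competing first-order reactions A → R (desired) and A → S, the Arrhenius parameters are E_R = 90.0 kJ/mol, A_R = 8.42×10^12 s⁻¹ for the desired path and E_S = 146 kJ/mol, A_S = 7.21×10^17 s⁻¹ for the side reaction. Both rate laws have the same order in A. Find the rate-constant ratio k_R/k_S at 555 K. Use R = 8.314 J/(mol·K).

2.18

With equal orders, S_{R/S} = k_R/k_S = (A_R/A_S)·exp[(E_S−E_R)/(RT)].
(E_S−E_R)/(RT) = (146−90.0)×10³/(8.314×555) = 56000/4614 = 12.14.
k_R/k_S = (8.42×10^12/7.21×10^17)·exp(12.14) = 1.168×10^-5 × 1.865×10^5 = 2.18.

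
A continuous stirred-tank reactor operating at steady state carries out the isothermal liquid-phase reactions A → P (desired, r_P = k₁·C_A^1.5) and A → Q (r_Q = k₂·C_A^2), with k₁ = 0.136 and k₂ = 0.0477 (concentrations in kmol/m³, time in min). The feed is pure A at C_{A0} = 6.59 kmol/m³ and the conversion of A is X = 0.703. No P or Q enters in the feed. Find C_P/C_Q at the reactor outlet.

2.04

Exit C_A = C_{A0}(1−X) = 6.59×0.297 = 1.957 kmol/m³.
In a CSTR the entire volume is at exit conditions, so r_P = 0.136×1.957^1.5 = 0.3724 and r_Q = 0.0477×1.957^2 = 0.1827.
Overall selectivity = C_P/C_Q = r_Pτ/(r_Qτ) = r_P/r_Q = 2.04.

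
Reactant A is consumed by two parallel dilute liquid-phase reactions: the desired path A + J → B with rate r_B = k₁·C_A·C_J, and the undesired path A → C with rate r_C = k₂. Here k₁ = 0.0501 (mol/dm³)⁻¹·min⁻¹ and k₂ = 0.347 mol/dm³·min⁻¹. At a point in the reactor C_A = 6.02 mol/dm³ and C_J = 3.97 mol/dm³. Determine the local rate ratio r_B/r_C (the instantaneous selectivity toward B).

S_{B/C} = r_B/r_C = (k₁·C_A·C_J)/(k₂) = (k₁/k₂)·C_A·C_J.
= (0.0501×6.020×3.970) / (0.347) = 1.197/0.3470 = 3.45.

3.45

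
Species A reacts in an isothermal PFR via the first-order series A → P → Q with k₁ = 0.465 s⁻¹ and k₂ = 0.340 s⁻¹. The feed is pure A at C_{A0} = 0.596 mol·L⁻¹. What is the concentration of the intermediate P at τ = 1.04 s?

The intermediate concentration in a first-order A→B→C sequence is C_P = k₁C_{A0}(e^(−k₁τ) − e^(−k₂τ))/(k₂−k₁).
e^(−k₁τ) = e^(−0.465×1.04) = e^(−0.4836) = 0.6166; e^(−k₂τ) = e^(−0.3536) = 0.7022.
C_P = 0.465×0.596/(0.340−0.465) × (0.6166−0.7022) = (-2.217)×(-0.08560) = 0.1898 mol·L⁻¹.

0.190 mol·L⁻¹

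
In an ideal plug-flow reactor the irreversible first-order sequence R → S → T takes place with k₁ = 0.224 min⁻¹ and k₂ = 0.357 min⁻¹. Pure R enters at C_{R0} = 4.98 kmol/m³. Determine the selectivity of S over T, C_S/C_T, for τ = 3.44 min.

Solving the coupled first-order balances gives C_S(τ) = [k₁/(k₂−k₁)]·C_{R0}·(e^(−k₁τ) − e^(−k₂τ)).
e^(−k₁τ) = e^(−0.224×3.44) = e^(−0.7706) = 0.4628; e^(−k₂τ) = e^(−1.228) = 0.2929.
C_S = 0.224×4.98/(0.357−0.224) × (0.4628−0.2929) = 8.387×0.1699 = 1.425 kmol/m³.
C_R = C_{R0}e^(−k₁τ) = 2.305 kmol/m³, so C_T = C_{R0}−C_R−C_S = 1.250 kmol/m³; C_S/C_T = 1.14.

1.14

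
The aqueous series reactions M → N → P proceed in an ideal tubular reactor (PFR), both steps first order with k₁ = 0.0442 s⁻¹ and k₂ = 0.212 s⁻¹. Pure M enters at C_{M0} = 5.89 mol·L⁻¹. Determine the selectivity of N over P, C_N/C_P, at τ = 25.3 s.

0.144

The intermediate concentration in a first-order A→B→C sequence is C_N = k₁C_{M0}(e^(−k₁τ) − e^(−k₂τ))/(k₂−k₁).
e^(−k₁τ) = e^(−0.0442×25.3) = e^(−1.118) = 0.3268; e^(−k₂τ) = e^(−5.364) = 0.004684.
C_N = 0.0442×5.89/(0.212−0.0442) × (0.3268−0.004684) = 1.551×0.3222 = 0.4998 mol·L⁻¹.
C_M = C_{M0}e^(−k₁τ) = 1.925 mol·L⁻¹, so C_P = C_{M0}−C_M−C_N = 3.465 mol·L⁻¹; C_N/C_P = 0.144.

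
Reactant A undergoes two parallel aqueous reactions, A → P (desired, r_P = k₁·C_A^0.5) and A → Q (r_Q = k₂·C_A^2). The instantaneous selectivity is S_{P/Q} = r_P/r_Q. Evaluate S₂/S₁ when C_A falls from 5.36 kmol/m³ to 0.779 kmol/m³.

18.0

S_{P/Q} = (k₁/k₂)·C_A^-1.5, so S₂/S₁ = (C_{A,2}/C_{A,1})^-1.5.
= (0.779/5.36)^(-1.5) = (0.1453)^(-1.5) = 18.0.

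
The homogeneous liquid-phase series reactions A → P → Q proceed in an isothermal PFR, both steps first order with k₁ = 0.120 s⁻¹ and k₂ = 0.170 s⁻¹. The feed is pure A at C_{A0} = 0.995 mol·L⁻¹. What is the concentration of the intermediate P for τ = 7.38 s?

Solving the coupled first-order balances gives C_P(τ) = [k₁/(k₂−k₁)]·C_{A0}·(e^(−k₁τ) − e^(−k₂τ)).
e^(−k₁τ) = e^(−0.120×7.38) = e^(−0.8856) = 0.4125; e^(−k₂τ) = e^(−1.255) = 0.2852.
C_P = 0.120×0.995/(0.170−0.120) × (0.4125−0.2852) = 2.388×0.1273 = 0.3039 mol·L⁻¹.

0.304 mol·L⁻¹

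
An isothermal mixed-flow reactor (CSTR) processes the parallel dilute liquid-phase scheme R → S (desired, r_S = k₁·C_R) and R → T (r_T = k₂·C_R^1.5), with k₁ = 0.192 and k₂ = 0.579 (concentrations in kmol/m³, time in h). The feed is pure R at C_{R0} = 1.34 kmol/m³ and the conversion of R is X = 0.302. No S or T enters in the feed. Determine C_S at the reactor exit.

0.103 kmol/m³

Exit C_R = C_{R0}(1−X) = 1.34×0.698 = 0.9353 kmol/m³.
In a CSTR the entire volume is at exit conditions, so r_S = 0.192×0.9353 = 0.1796 and r_T = 0.579×0.9353^1.5 = 0.5237.
Fraction of consumed R going to S: r_S/(r_S+r_T) = 0.2553.
C_S = 0.2553·C_{R0}·X = 0.2553×1.34×0.302 = 0.103 kmol/m³.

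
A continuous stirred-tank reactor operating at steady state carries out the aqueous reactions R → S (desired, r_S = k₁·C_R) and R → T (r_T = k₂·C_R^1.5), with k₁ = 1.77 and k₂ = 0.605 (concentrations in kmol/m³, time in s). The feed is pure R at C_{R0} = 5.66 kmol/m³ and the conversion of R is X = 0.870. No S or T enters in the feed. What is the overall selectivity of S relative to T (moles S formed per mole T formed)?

Exit C_R = C_{R0}(1−X) = 5.66×0.130 = 0.7358 kmol/m³.
A CSTR operates uniformly at the exit composition, giving r_S = 1.302 and r_T = 0.3819 (each k·C_R^n at C_R = 0.7358).
Overall selectivity = C_S/C_T = r_Sτ/(r_Tτ) = r_S/r_T = 3.41.

3.41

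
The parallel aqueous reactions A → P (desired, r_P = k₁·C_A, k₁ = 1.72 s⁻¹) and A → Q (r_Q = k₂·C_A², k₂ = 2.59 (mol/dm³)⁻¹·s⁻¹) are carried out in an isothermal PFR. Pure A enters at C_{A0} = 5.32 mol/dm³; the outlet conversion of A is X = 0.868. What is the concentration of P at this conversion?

0.981 mol/dm³

C_A = C_{A0}(1−X) = 0.7022 mol/dm³.
Along a PFR/batch, dC_P/dC_A = −r_P/(r_P+r_Q) = −k₁/(k₁+k₂·C_A).
Integrating from C_{A0} to C_A: C_P = (1.72/2.59)·ln[(1.72+2.59·5.32)/(1.72+2.59·0.702)] = 0.6641·ln(15.50/3.539) = 0.9808 mol/dm³.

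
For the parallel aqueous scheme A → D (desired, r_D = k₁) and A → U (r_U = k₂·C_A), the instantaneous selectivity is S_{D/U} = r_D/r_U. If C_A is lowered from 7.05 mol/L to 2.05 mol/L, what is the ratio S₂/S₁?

3.44

S_{D/U} = (k₁/k₂)·C_A⁻¹, so S₂/S₁ = (C_{A,2}/C_{A,1})⁻¹.
= 7.05/2.05 = 3.44.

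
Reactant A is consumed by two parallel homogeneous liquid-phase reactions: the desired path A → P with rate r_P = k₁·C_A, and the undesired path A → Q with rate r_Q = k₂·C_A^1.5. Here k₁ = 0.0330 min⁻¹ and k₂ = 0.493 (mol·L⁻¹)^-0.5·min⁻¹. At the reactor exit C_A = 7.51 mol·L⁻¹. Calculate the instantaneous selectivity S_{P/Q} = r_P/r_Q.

S_{P/Q} = r_P/r_Q = (k₁·C_A)/(k₂·C_A^1.5) = (k₁/k₂)·C_A^-0.5.
= (0.0330×7.510) / (0.493×7.510^1.5) = 0.2478/10.15 = 0.0244.

0.0244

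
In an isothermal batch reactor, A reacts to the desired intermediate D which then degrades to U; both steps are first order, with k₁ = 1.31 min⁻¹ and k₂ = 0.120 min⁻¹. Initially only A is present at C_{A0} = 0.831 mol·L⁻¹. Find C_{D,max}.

0.653 mol·L⁻¹

Evaluating C_D at t_opt = ln(k₂/k₁)/(k₂−k₁) gives C_{D,max}/C_{A0} = (k₁/k₂)^[k₂/(k₂−k₁)].
= (1.31/0.120)^(0.120/(0.120−1.31)) = (10.92)^(-0.1008) = 0.7858.
C_{D,max} = 0.7858×0.831 = 0.653 mol·L⁻¹.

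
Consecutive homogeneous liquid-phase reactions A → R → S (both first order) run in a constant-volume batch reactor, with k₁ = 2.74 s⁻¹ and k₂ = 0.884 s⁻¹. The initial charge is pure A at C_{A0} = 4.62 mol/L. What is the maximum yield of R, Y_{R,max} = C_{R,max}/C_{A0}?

For a first-order series the maximum intermediate yield is C_{R,max}/C_{A0} = (k₁/k₂)^[k₂/(k₂−k₁)].
= (2.74/0.884)^(0.884/(0.884−2.74)) = (3.100)^(-0.4763) = 0.5834.

0.583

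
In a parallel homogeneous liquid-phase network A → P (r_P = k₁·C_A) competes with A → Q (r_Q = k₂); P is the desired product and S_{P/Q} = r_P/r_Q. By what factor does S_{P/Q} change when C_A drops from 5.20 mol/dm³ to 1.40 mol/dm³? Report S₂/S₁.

0.269

S_{P/Q} = (k₁/k₂)·C_A, so S₂/S₁ = (C_{A,2}/C_{A,1}).
= 1.40/5.20 = 0.269.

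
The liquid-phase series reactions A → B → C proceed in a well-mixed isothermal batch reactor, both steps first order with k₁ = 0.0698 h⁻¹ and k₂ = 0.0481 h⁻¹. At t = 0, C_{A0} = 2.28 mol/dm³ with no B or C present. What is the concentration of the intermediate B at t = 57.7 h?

0.326 mol/dm³

The intermediate concentration in a first-order A→B→C sequence is C_B = k₁C_{A0}(e^(−k₁t) − e^(−k₂t))/(k₂−k₁).
e^(−k₁t) = e^(−0.0698×57.7) = e^(−4.027) = 0.01782; e^(−k₂t) = e^(−2.775) = 0.06233.
C_B = 0.0698×2.28/(0.0481−0.0698) × (0.01782−0.06233) = (-7.334)×(-0.04451) = 0.3264 mol/dm³.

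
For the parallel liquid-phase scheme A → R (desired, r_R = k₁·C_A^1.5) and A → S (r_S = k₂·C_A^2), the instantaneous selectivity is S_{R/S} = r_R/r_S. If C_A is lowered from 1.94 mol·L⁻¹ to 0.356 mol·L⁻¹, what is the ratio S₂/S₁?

S_{R/S} = (k₁/k₂)·C_A^-0.5, so S₂/S₁ = (C_{A,2}/C_{A,1})^-0.5.
= (0.356/1.94)^(-0.5) = (0.1835)^(-0.5) = 2.33.

2.33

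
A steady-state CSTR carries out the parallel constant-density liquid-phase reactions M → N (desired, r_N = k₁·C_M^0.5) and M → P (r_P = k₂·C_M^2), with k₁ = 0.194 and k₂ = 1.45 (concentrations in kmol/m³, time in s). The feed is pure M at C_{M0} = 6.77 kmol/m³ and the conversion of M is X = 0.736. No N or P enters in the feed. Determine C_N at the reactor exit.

0.264 kmol/m³

Exit C_M = C_{M0}(1−X) = 6.77×0.264 = 1.787 kmol/m³.
Rates in a CSTR are evaluated at the outlet concentration: r_N = 0.194×1.787^0.5 = 0.2594, r_P = 1.45×1.787^2 = 4.632.
Fraction of consumed M going to N: r_N/(r_N+r_P) = 0.05303.
C_N = 0.05303·C_{M0}·X = 0.05303×6.77×0.736 = 0.264 kmol/m³.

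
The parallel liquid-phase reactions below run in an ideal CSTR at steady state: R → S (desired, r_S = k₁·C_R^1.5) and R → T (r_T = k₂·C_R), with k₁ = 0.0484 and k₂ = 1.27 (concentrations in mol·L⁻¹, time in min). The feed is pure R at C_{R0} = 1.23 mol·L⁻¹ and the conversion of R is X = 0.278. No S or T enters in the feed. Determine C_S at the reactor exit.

Exit C_R = C_{R0}(1−X) = 1.23×0.722 = 0.8881 mol·L⁻¹.
Rates in a CSTR are evaluated at the outlet concentration: r_S = 0.0484×0.8881^1.5 = 0.04051, r_T = 1.27×0.8881 = 1.128.
Fraction of consumed R going to S: r_S/(r_S+r_T) = 0.03467.
C_S = 0.03467·C_{R0}·X = 0.03467×1.23×0.278 = 0.0119 mol·L⁻¹.

0.0119 mol·L⁻¹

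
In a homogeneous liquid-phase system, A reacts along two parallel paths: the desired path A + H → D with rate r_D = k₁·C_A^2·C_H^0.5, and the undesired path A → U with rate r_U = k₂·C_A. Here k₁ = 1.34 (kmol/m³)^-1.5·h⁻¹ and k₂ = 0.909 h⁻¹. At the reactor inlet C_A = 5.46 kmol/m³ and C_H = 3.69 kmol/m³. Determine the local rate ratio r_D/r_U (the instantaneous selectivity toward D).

S_{D/U} = r_D/r_U = (k₁·C_A^2·C_H^0.5)/(k₂·C_A) = (k₁/k₂)·C_A·C_H^0.5.
= (1.34×5.460^2×3.690^0.5) / (0.909×5.460) = 76.74/4.963 = 15.5.

15.5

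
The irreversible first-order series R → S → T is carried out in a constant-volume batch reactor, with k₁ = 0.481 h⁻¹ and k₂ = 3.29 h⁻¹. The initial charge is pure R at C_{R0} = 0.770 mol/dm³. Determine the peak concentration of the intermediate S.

For a first-order series the maximum intermediate yield is C_{S,max}/C_{R0} = (k₁/k₂)^[k₂/(k₂−k₁)].
= (0.481/3.29)^(3.29/(3.29−0.481)) = (0.1462)^(1.171) = 0.1052.
C_{S,max} = 0.1052×0.770 = 0.0810 mol/dm³.

0.0810 mol/dm³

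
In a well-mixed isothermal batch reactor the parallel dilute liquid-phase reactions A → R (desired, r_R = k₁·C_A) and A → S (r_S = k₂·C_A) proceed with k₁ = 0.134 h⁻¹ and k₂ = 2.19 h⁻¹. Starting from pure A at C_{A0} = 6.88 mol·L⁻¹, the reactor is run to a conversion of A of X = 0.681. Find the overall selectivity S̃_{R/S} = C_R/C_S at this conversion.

0.0612

C_A = C_{A0}(1−X) = 2.195 mol·L⁻¹.
Both paths are first order in A, so the instantaneous fraction to R is constant: dC_R/d(−C_A) = k₁/(k₁+k₂) = 0.05766.
C_R = 0.05766·(C_{A0}−C_A) = 0.05766×4.685 = 0.270 mol·L⁻¹.
C_S = (C_{A0}−C_A)−C_R = 4.415 mol·L⁻¹; S̃_{R/S} = 0.2701/4.415 = 0.0612.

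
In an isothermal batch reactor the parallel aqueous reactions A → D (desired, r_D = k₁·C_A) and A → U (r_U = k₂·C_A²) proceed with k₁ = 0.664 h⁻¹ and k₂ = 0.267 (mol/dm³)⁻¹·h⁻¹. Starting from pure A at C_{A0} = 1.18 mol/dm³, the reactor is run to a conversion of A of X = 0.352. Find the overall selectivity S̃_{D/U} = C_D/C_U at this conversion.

C_A = C_{A0}(1−X) = 0.7646 mol/dm³.
Along a PFR/batch, dC_D/dC_A = −r_D/(r_D+r_U) = −k₁/(k₁+k₂·C_A).
Integrating from C_{A0} to C_A: C_D = (0.664/0.267)·ln[(0.664+0.267·1.18)/(0.664+0.267·0.765)] = 2.487·ln(0.9791/0.8682) = 0.2990 mol/dm³.
C_U = (C_{A0}−C_A)−C_D = 0.1164 mol/dm³; S̃_{D/U} = 0.2990/0.1164 = 2.57.

2.57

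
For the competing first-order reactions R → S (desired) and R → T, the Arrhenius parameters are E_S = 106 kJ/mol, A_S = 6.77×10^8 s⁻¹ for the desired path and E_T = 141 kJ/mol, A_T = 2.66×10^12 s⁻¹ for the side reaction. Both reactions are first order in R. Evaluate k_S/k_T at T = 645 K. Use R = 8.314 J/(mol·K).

0.174

With equal orders, S_{S/T} = k_S/k_T = (A_S/A_T)·exp[(E_T−E_S)/(RT)].
(E_T−E_S)/(RT) = (141−106)×10³/(8.314×645) = 35000/5363 = 6.527.
k_S/k_T = (6.77×10^8/2.66×10^12)·exp(6.527) = 2.545×10^-4 × 683.2 = 0.174.
Since E_S < E_T, lowering the temperature improves selectivity toward S.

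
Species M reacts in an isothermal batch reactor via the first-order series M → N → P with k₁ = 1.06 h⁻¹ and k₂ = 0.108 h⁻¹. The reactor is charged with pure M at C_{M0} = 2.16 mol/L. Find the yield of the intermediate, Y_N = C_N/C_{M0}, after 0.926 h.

0.590

The intermediate concentration in a first-order A→B→C sequence is C_N = k₁C_{M0}(e^(−k₁t) − e^(−k₂t))/(k₂−k₁).
e^(−k₁t) = e^(−1.06×0.926) = e^(−0.9816) = 0.3747; e^(−k₂t) = e^(−0.1000) = 0.9048.
C_N = 1.06×2.16/(0.108−1.06) × (0.3747−0.9048) = (-2.405)×(-0.5301) = 1.275 mol/L.
Y_N = C_N/C_{M0} = 1.275/2.16 = 0.590.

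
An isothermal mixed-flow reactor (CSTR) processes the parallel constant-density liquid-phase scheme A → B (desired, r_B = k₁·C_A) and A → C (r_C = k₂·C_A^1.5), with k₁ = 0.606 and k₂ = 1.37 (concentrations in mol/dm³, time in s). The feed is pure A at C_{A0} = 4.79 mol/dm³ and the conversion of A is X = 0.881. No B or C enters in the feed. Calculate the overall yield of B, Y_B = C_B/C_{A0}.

0.325

Exit C_A = C_{A0}(1−X) = 4.79×0.119 = 0.5700 mol/dm³.
A CSTR operates uniformly at the exit composition, giving r_B = 0.3454 and r_C = 0.5896 (each k·C_A^n at C_A = 0.5700).
Fraction of consumed A going to B: r_B/(r_B+r_C) = 0.3694.
C_B = 0.3694·C_{A0}·X = 0.3694×4.79×0.881 = 1.56 mol/dm³; Y_B = C_B/C_{A0} = 0.325.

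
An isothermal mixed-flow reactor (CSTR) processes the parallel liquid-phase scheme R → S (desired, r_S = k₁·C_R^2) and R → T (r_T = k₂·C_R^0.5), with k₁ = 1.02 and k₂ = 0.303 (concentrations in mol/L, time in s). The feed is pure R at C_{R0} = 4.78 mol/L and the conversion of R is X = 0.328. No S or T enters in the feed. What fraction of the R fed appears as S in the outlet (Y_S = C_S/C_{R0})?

Exit C_R = C_{R0}(1−X) = 4.78×0.672 = 3.212 mol/L.
Rates in a CSTR are evaluated at the outlet concentration: r_S = 1.02×3.212^2 = 10.52, r_T = 0.303×3.212^0.5 = 0.5431.
Fraction of consumed R going to S: r_S/(r_S+r_T) = 0.9509.
C_S = 0.9509·C_{R0}·X = 0.9509×4.78×0.328 = 1.49 mol/L; Y_S = C_S/C_{R0} = 0.312.

0.312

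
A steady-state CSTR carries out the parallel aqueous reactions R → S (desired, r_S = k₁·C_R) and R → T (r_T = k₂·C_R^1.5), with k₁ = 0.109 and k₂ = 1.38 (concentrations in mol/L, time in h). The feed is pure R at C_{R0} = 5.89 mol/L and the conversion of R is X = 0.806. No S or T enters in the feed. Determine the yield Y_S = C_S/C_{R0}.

Exit C_R = C_{R0}(1−X) = 5.89×0.194 = 1.143 mol/L.
Rates in a CSTR are evaluated at the outlet concentration: r_S = 0.109×1.143 = 0.1245, r_T = 1.38×1.143^1.5 = 1.686.
Fraction of consumed R going to S: r_S/(r_S+r_T) = 0.06881.
C_S = 0.06881·C_{R0}·X = 0.06881×5.89×0.806 = 0.327 mol/L; Y_S = C_S/C_{R0} = 0.0555.

0.0555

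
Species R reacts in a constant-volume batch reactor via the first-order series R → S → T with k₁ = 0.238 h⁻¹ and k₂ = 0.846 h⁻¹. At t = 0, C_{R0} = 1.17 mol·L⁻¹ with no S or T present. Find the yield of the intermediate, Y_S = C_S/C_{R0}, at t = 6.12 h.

0.0890

For first-order series with pure R initially, C_S(t) = k₁C_{R0}/(k₂−k₁)·(e^(−k₁t) − e^(−k₂t)).
e^(−k₁t) = e^(−0.238×6.12) = e^(−1.457) = 0.2330; e^(−k₂t) = e^(−5.178) = 0.005642.
C_S = 0.238×1.17/(0.846−0.238) × (0.2330−0.005642) = 0.4580×0.2274 = 0.1041 mol·L⁻¹.
Y_S = C_S/C_{R0} = 0.1041/1.17 = 0.0890.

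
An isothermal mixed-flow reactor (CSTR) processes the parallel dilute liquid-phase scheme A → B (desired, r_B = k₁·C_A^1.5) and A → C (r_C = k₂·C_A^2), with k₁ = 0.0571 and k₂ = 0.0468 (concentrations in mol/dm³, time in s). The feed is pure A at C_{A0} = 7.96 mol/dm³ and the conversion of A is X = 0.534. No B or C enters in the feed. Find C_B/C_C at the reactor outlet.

Exit C_A = C_{A0}(1−X) = 7.96×0.466 = 3.709 mol/dm³.
Rates in a CSTR are evaluated at the outlet concentration: r_B = 0.0571×3.709^1.5 = 0.4079, r_C = 0.0468×3.709^2 = 0.6439.
Overall selectivity = C_B/C_C = r_Bτ/(r_Cτ) = r_B/r_C = 0.633.

0.633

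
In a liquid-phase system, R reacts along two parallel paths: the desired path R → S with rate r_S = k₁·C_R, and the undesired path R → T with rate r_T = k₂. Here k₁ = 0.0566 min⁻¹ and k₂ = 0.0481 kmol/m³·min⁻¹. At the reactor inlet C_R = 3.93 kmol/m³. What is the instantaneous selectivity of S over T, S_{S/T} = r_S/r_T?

4.62

S_{S/T} = r_S/r_T = (k₁·C_R)/(k₂) = (k₁/k₂)·C_R.
= (0.0566×3.930) / (0.0481) = 0.2224/0.04810 = 4.62.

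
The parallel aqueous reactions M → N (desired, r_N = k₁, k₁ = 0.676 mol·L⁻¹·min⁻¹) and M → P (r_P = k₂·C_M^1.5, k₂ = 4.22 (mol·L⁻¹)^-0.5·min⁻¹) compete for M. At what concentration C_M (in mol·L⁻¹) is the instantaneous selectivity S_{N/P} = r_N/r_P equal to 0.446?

0.505 mol·L⁻¹

S_{N/P} = (k₁/k₂)·C_M^-1.5 ⇒ C_M = (S·k₂/k₁)^(1/(-1.5)).
= (0.446×4.22/0.676)^(-0.6667) = (2.784)^(-0.6667) = 0.505 mol·L⁻¹.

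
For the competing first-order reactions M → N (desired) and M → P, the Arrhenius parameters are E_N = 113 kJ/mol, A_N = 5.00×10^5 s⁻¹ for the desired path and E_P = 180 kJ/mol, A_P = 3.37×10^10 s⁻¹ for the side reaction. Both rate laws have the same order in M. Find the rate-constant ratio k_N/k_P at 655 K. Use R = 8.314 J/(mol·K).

3.27

k_N/k_P = (A_N/A_P)·exp[−(E_N−E_P)/(RT)] = (A_N/A_P)·exp[(E_P−E_N)/(RT)].
(E_P−E_N)/(RT) = (180−113)×10³/(8.314×655) = 67000/5446 = 12.30.
k_N/k_P = (5.00×10^5/3.37×10^10)·exp(12.30) = 1.484×10^-5 × 2.204×10^5 = 3.27.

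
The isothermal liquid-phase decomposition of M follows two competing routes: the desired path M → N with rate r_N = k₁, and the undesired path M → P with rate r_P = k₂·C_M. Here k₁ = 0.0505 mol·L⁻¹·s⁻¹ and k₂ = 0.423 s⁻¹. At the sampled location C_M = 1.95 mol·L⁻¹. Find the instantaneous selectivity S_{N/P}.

0.0612

S_{N/P} = r_N/r_P = (k₁)/(k₂·C_M) = (k₁/k₂)·C_M⁻¹.
= (0.0505) / (0.423×1.950) = 0.05050/0.8248 = 0.0612.
The undesired path is higher order in M, so low C_M (CSTR or dilute feed) favours N.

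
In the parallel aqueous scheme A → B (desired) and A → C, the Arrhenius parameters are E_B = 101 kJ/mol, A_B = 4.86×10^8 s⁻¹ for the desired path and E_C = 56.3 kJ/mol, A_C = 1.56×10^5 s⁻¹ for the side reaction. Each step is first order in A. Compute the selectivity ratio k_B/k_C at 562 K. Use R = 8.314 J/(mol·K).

k_B/k_C = (A_B/A_C)·exp[−(E_B−E_C)/(RT)] = (A_B/A_C)·exp[(E_C−E_B)/(RT)].
(E_C−E_B)/(RT) = (56.3−101)×10³/(8.314×562) = -44700/4672 = -9.567.
k_B/k_C = (4.86×10^8/1.56×10^5)·exp(-9.567) = 3115 × 7.002×10^-5 = 0.218.
Since E_B > E_C, raising the temperature improves selectivity toward B.

0.218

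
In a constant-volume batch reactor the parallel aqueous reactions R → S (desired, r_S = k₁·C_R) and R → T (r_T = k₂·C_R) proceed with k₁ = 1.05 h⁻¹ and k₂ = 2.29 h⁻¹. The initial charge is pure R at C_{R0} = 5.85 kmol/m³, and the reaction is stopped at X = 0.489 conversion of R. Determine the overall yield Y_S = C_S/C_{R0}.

0.154

C_R = C_{R0}(1−X) = 2.989 kmol/m³.
Both paths are first order in R, so the instantaneous fraction to S is constant: dC_S/d(−C_R) = k₁/(k₁+k₂) = 0.3144.
C_S = 0.3144·(C_{R0}−C_R) = 0.3144×2.861 = 0.899 kmol/m³.
Y_S = C_S/C_{R0} = 0.8993/5.85 = 0.154.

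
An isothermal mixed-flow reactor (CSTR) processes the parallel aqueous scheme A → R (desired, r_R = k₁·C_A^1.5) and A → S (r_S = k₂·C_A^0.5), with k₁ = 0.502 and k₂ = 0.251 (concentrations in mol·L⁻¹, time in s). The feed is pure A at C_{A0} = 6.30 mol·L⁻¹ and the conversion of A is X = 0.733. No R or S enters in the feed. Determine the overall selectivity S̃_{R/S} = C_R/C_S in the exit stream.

Exit C_A = C_{A0}(1−X) = 6.30×0.267 = 1.682 mol·L⁻¹.
In a CSTR the entire volume is at exit conditions, so r_R = 0.502×1.682^1.5 = 1.095 and r_S = 0.251×1.682^0.5 = 0.3255.
Overall selectivity = C_R/C_S = r_Rτ/(r_Sτ) = r_R/r_S = 3.36.

3.36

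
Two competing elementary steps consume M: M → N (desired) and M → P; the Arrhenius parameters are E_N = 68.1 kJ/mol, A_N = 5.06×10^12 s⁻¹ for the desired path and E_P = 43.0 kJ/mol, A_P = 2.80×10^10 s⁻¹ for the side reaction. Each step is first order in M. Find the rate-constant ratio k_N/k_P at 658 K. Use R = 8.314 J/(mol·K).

With equal orders, S_{N/P} = k_N/k_P = (A_N/A_P)·exp[(E_P−E_N)/(RT)].
(E_P−E_N)/(RT) = (43.0−68.1)×10³/(8.314×658) = -25100/5471 = -4.588.
k_N/k_P = (5.06×10^12/2.80×10^10)·exp(-4.588) = 180.7 × 0.01017 = 1.84.

1.84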